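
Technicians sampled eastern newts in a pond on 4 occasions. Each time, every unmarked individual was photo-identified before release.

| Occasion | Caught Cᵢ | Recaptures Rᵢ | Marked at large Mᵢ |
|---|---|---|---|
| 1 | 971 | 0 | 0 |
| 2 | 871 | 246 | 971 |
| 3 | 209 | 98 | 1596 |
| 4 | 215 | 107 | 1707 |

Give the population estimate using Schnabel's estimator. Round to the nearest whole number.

Σ MᵢCᵢ = 0·971 + 971·871 + 1596·209 + 1707·215 = 0 + 845741 + 333564 + 367005 = 1546310
Σ Rᵢ = 0 + 246 + 98 + 107 = 451
N̂ = 1546310 / 451 ≈ 3428.6 → 3429

N ≈ 3429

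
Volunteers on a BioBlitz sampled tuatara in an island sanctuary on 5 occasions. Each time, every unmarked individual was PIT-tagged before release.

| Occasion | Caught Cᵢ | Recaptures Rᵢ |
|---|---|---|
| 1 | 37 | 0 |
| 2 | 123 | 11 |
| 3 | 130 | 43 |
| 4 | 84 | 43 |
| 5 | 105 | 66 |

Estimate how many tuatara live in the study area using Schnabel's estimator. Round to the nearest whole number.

Marked at large before each occasion: Mᵢ = Σⱼ<ᵢ (Cⱼ − Rⱼ) → M1=0, M2=37, M3=149, M4=236, M5=277
Σ MᵢCᵢ = 0·37 + 37·123 + 149·130 + 236·84 + 277·105 = 0 + 4551 + 19370 + 19824 + 29085 = 72830
Σ Rᵢ = 0 + 11 + 43 + 43 + 66 = 163
N̂ = 72830 / 163 ≈ 446.8 → 447

N ≈ 447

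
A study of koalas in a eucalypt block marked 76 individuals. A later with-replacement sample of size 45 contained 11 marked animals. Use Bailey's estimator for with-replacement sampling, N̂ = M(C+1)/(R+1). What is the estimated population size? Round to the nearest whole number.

N̂ = 76·(45+1)/(11+1) = 76·46/12 = 3496/12 ≈ 291.3 → 291

N ≈ 291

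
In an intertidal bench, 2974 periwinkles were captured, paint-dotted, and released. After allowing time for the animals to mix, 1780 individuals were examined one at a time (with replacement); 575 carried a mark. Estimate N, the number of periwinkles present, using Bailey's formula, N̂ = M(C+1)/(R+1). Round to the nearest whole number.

N ≈ 9196

N̂ = 2974·(1780+1)/(575+1) = 2974·1781/576 = 5296694/576 ≈ 9195.6 → 9196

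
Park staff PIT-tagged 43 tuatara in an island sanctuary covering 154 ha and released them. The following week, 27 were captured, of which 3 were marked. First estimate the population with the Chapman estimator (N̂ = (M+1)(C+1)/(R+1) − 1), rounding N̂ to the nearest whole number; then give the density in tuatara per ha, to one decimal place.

density ≈ 2.0 tuatara per ha

N̂ = 44·28/4 − 1 = 1232/4 − 1 = 307
Density = N̂ / area = 307 / 154 ≈ 1.99 → 2.0 per ha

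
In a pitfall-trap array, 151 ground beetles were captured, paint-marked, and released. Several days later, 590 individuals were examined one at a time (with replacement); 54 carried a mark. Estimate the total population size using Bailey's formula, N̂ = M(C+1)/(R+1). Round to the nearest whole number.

N̂ = 151·(590+1)/(54+1) = 151·591/55 = 89241/55 ≈ 1622.6 → 1623

N ≈ 1623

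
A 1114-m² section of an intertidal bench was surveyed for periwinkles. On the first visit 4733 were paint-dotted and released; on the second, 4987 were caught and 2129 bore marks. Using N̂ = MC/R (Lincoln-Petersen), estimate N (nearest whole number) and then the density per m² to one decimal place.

N̂ = 4733·4987/2129 = 23603471/2129 ≈ 11086.6 → 11087
Density = N̂ / area = 11087 / 1114 ≈ 9.95 → 10.0 per m²

density ≈ 10.0 periwinkles per m²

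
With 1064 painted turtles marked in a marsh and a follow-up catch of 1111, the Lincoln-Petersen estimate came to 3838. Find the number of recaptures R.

R = 308

From N = M·C/R: R = M·C / N = 1064·1111 / 3838 = 1182104 / 3838 = 308.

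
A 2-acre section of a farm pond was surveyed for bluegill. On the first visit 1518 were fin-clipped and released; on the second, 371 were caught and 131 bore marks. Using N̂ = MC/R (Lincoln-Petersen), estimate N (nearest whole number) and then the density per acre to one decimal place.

density ≈ 2149.5 bluegill per acre

N̂ = 1518·371/131 = 563178/131 ≈ 4299.1 → 4299
Density = N̂ / area = 4299 / 2 ≈ 2149.50 → 2149.5 per acre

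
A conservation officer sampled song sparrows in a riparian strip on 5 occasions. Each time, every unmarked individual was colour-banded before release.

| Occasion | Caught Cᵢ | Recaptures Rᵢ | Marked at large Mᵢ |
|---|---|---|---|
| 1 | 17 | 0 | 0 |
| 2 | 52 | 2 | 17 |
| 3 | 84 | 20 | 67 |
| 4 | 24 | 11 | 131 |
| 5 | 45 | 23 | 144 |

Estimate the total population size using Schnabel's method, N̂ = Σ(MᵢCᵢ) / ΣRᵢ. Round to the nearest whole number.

Σ MᵢCᵢ = 0·17 + 17·52 + 67·84 + 131·24 + 144·45 = 0 + 884 + 5628 + 3144 + 6480 = 16136
Σ Rᵢ = 0 + 2 + 20 + 11 + 23 = 56
N̂ = 16136 / 56 ≈ 288.1 → 288

N ≈ 288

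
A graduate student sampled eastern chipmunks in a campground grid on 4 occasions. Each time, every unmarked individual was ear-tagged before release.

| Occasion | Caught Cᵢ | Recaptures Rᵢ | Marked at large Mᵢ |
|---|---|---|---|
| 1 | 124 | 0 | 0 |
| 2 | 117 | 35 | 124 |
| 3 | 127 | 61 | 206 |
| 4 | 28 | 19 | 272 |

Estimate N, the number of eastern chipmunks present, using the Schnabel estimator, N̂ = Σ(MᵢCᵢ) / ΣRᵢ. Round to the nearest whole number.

Σ MᵢCᵢ = 0·124 + 124·117 + 206·127 + 272·28 = 0 + 14508 + 26162 + 7616 = 48286
Σ Rᵢ = 0 + 35 + 61 + 19 = 115
N̂ = 48286 / 115 ≈ 419.9 → 420

N ≈ 420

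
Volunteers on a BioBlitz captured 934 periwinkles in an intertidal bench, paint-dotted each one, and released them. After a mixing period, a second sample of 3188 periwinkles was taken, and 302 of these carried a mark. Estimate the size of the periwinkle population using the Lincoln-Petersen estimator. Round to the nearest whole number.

N ≈ 9860

N = (934 × 3188) / 302 = 2977592 / 302 ≈ 9859.6 → 9860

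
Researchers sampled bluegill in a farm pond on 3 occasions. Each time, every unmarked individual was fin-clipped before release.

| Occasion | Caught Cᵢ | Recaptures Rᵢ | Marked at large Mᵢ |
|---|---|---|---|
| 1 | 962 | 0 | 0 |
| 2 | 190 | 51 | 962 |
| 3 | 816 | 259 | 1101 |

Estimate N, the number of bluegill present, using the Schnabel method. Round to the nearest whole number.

N ≈ 3488

Σ MᵢCᵢ = 0·962 + 962·190 + 1101·816 = 0 + 182780 + 898416 = 1081196
Σ Rᵢ = 0 + 51 + 259 = 310
N̂ = 1081196 / 310 ≈ 3487.7 → 3488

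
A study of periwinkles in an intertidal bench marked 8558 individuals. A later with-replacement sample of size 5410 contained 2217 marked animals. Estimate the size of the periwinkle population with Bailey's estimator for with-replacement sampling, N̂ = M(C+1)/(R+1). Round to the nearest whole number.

N̂ = 8558·(5410+1)/(2217+1) = 8558·5411/2218 = 46307338/2218 ≈ 20878.0 → 20878

N ≈ 20,878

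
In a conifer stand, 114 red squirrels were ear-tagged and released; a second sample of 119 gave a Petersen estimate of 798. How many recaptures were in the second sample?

R = 17

From N = M·C/R: R = M·C / N = 114·119 / 798 = 13566 / 798 = 17.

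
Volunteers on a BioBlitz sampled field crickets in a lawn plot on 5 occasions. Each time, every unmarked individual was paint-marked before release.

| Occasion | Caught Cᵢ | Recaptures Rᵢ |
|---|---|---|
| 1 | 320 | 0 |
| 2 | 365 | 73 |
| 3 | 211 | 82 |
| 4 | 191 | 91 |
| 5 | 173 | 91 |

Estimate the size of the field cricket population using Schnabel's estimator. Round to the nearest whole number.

Marked at large before each occasion: Mᵢ = Σⱼ<ᵢ (Cⱼ − Rⱼ) → M1=0, M2=320, M3=612, M4=741, M5=841
Σ MᵢCᵢ = 0·320 + 320·365 + 612·211 + 741·191 + 841·173 = 0 + 116800 + 129132 + 141531 + 145493 = 532956
Σ Rᵢ = 0 + 73 + 82 + 91 + 91 = 337
N̂ = 532956 / 337 ≈ 1581.47 → 1581

N ≈ 1581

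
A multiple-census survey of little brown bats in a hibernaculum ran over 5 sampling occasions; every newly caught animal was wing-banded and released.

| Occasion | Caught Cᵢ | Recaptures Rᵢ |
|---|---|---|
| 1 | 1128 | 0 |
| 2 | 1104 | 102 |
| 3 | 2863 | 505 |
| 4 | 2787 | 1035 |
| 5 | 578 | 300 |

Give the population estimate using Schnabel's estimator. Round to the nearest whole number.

N ≈ 12,079

Marked at large before each occasion: Mᵢ = Σⱼ<ᵢ (Cⱼ − Rⱼ) → M1=0, M2=1128, M3=2130, M4=4488, M5=6240
Σ MᵢCᵢ = 0·1128 + 1128·1104 + 2130·2863 + 4488·2787 + 6240·578 = 0 + 1245312 + 6098190 + 12508056 + 3606720 = 23458278
Σ Rᵢ = 0 + 102 + 505 + 1035 + 300 = 1942
N̂ = 23458278 / 1942 ≈ 12079.4 → 12079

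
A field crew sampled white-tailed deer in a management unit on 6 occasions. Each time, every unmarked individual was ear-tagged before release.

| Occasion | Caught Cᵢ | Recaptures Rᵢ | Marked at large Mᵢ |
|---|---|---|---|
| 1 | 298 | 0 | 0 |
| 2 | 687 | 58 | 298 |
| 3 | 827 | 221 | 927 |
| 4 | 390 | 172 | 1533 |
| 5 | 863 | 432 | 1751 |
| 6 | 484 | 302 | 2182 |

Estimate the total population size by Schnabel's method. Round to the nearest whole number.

N ≈ 3491

Σ MᵢCᵢ = 0·298 + 298·687 + 927·827 + 1533·390 + 1751·863 + 2182·484 = 0 + 204726 + 766629 + 597870 + 1511113 + 1056088 = 4136426
Σ Rᵢ = 0 + 58 + 221 + 172 + 432 + 302 = 1185
N̂ = 4136426 / 1185 ≈ 3490.7 → 3491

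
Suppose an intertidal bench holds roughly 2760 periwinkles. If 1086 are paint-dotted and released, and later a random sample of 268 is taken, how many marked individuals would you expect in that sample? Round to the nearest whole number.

The marked fraction of the population is 1086/2760, so in a sample of 268 expect C·(M/N) marked.
E[R] = 1086 × 268 / 2760 = 291048 / 2760 ≈ 105.45 → 105

expected recaptures ≈ 105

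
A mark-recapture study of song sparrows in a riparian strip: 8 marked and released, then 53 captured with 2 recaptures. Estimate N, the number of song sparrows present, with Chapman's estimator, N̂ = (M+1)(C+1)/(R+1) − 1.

N = 161

N̂ = (8+1)(53+1)/(2+1) − 1 = 9·54/3 − 1
= 486/3 − 1 = 162 − 1 = 161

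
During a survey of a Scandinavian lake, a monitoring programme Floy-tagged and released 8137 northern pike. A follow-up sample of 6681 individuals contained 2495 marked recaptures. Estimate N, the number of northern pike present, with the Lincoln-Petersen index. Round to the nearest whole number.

N ≈ 21,789

Lincoln-Petersen assumes M/N = R/C, so N = M·C / R.
N = (8137 × 6681) / 2495 = 54363297 / 2495 ≈ 21788.9 → 21789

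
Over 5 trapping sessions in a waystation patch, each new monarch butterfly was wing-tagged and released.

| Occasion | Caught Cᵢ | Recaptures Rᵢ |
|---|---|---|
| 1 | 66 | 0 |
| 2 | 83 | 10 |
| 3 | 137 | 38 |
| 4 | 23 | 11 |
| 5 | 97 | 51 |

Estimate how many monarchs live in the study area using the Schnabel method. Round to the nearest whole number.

Marked at large before each occasion: Mᵢ = Σⱼ<ᵢ (Cⱼ − Rⱼ) → M1=0, M2=66, M3=139, M4=238, M5=250
Σ MᵢCᵢ = 0·66 + 66·83 + 139·137 + 238·23 + 250·97 = 0 + 5478 + 19043 + 5474 + 24250 = 54245
Σ Rᵢ = 0 + 10 + 38 + 11 + 51 = 110
N̂ = 54245 / 110 ≈ 493.1 → 493

N ≈ 493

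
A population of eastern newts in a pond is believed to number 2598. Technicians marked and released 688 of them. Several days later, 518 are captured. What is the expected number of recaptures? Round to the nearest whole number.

expected recaptures ≈ 137

The marked fraction of the population is 688/2598, so in a sample of 518 expect C·(M/N) marked.
E[R] = 688 × 518 / 2598 = 356384 / 2598 ≈ 137.2 → 137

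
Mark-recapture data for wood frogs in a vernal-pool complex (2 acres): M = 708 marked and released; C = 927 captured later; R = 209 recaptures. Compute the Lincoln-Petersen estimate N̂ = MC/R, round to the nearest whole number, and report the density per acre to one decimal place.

density ≈ 1570.0 wood frogs per acre

N̂ = 708·927/209 = 656316/209 ≈ 3140.3 → 3140
Density = N̂ / area = 3140 / 2 = 1570.0 per acre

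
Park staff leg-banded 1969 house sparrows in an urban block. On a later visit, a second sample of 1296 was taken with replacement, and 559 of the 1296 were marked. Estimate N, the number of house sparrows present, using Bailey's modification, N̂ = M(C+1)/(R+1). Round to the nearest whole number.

N ≈ 4560

N̂ = 1969·(1296+1)/(559+1) = 1969·1297/560 = 2553793/560 ≈ 4560.3 → 4560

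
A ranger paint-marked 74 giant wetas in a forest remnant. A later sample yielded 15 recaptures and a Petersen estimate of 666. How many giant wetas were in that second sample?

C = 135

From N = M·C/R: C = N·R / M = 666·15 / 74 = 9990 / 74 = 135.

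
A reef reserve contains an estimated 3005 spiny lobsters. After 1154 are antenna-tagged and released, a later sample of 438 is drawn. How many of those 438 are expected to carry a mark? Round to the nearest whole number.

The marked fraction of the population is 1154/3005, so in a sample of 438 expect C·(M/N) marked.
E[R] = 1154 × 438 / 3005 = 505452 / 3005 ≈ 168.2 → 168

expected recaptures ≈ 168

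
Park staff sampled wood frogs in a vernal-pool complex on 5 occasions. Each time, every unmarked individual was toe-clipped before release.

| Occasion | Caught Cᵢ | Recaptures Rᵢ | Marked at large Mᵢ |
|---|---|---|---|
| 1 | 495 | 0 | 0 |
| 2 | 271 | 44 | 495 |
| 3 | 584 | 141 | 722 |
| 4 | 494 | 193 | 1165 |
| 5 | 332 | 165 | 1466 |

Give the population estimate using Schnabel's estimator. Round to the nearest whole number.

Σ MᵢCᵢ = 0·495 + 495·271 + 722·584 + 1165·494 + 1466·332 = 0 + 134145 + 421648 + 575510 + 486712 = 1618015
Σ Rᵢ = 0 + 44 + 141 + 193 + 165 = 543
N̂ = 1618015 / 543 ≈ 2979.8 → 2980

N ≈ 2980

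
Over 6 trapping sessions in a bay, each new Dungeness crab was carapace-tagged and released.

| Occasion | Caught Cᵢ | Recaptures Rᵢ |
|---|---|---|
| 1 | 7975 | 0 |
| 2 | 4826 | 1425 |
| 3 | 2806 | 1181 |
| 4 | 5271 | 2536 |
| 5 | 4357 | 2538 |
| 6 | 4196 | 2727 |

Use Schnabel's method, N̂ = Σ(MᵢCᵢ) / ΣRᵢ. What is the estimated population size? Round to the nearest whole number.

Marked at large before each occasion: Mᵢ = Σⱼ<ᵢ (Cⱼ − Rⱼ) → M1=0, M2=7975, M3=11376, M4=13001, M5=15736, M6=17555
Σ MᵢCᵢ = 0·7975 + 7975·4826 + 11376·2806 + 13001·5271 + 15736·4357 + 17555·4196 = 0 + 38487350 + 31921056 + 68528271 + 68561752 + 73660780 = 281159209
Σ Rᵢ = 0 + 1425 + 1181 + 2536 + 2538 + 2727 = 10407
N̂ = 281159209 / 10407 ≈ 27016.4 → 27016

N ≈ 27,016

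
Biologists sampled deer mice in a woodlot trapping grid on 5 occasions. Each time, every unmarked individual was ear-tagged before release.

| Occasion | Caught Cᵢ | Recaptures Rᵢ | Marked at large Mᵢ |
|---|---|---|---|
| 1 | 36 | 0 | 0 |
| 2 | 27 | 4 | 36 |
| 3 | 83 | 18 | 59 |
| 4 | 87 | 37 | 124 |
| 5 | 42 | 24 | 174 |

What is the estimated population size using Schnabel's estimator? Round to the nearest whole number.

N ≈ 289

Σ MᵢCᵢ = 0·36 + 36·27 + 59·83 + 124·87 + 174·42 = 0 + 972 + 4897 + 10788 + 7308 = 23965
Σ Rᵢ = 0 + 4 + 18 + 37 + 24 = 83
N̂ = 23965 / 83 ≈ 288.7 → 289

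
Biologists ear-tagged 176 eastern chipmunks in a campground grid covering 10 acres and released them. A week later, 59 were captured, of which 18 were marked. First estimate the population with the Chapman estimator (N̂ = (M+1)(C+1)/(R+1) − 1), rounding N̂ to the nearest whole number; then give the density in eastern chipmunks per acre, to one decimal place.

density ≈ 55.8 eastern chipmunks per acre

N̂ = 177·60/19 − 1 = 10620/19 − 1 ≈ 557.9 → 558
Density = N̂ / area = 558 / 10 ≈ 55.80 → 55.8 per acre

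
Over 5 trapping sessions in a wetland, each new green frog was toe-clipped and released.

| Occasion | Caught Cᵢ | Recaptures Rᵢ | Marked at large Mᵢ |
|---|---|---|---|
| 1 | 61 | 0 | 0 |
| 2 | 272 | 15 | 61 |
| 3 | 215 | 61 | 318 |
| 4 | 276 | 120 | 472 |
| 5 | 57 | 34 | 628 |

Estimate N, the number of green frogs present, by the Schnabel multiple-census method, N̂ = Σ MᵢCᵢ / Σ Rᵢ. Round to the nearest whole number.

N ≈ 1091

Σ MᵢCᵢ = 0·61 + 61·272 + 318·215 + 472·276 + 628·57 = 0 + 16592 + 68370 + 130272 + 35796 = 251030
Σ Rᵢ = 0 + 15 + 61 + 120 + 34 = 230
N̂ = 251030 / 230 ≈ 1091.4 → 1091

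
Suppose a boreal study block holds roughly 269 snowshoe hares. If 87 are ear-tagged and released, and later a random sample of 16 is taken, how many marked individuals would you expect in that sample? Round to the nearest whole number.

Expected recaptures E[R] = M·C / N.
E[R] = 87 × 16 / 269 = 1392 / 269 ≈ 5.2 → 5

expected recaptures ≈ 5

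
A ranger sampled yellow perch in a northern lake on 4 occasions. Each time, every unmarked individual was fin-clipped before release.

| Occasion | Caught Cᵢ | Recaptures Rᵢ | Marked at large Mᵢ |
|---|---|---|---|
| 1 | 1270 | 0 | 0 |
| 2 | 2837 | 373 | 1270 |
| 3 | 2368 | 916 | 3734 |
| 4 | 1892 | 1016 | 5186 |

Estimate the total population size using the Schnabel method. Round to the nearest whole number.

Σ MᵢCᵢ = 0·1270 + 1270·2837 + 3734·2368 + 5186·1892 = 0 + 3602990 + 8842112 + 9811912 = 22257014
Σ Rᵢ = 0 + 373 + 916 + 1016 = 2305
N̂ = 22257014 / 2305 ≈ 9656.0 → 9656

N ≈ 9656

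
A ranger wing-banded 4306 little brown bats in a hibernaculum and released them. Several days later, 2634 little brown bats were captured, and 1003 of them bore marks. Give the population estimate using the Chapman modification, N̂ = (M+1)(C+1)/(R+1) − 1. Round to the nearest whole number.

N̂ = (4306+1)(2634+1)/(1003+1) − 1 = 4307·2635/1004 − 1
= 11348945/1004 − 1 ≈ 11303.7 − 1 ≈ 11302.7 → 11303

N ≈ 11,303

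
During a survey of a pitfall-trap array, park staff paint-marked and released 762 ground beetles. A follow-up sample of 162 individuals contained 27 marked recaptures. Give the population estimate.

Lincoln-Petersen assumes M/N = R/C, so N = M·C / R.
N = (762 × 162) / 27 = 123444 / 27 = 4572

N = 4572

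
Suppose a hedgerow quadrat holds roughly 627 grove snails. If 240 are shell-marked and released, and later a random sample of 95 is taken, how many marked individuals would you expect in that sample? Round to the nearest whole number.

expected recaptures ≈ 36

Expected recaptures E[R] = M·C / N.
E[R] = 240 × 95 / 627 = 22800 / 627 ≈ 36.4 → 36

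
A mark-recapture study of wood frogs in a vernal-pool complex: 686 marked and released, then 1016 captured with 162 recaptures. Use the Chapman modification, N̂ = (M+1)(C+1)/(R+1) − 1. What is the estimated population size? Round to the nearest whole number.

N̂ = (686+1)(1016+1)/(162+1) − 1 = 687·1017/163 − 1
= 698679/163 − 1 ≈ 4286.4 − 1 ≈ 4285.4 → 4285

N ≈ 4285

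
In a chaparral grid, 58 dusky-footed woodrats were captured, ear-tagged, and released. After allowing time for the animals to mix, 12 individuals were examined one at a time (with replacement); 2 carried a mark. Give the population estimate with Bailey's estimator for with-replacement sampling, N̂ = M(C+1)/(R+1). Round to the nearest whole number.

N ≈ 251

N̂ = 58·(12+1)/(2+1) = 58·13/3 = 754/3 ≈ 251.3 → 251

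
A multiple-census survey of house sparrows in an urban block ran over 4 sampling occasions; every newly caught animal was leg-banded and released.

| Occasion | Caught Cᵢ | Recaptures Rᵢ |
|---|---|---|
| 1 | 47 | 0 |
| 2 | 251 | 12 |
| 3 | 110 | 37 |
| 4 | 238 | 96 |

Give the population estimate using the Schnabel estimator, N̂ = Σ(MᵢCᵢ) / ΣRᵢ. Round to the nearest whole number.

N ≈ 888

Marked at large before each occasion: Mᵢ = Σⱼ<ᵢ (Cⱼ − Rⱼ) → M1=0, M2=47, M3=286, M4=359
Σ MᵢCᵢ = 0·47 + 47·251 + 286·110 + 359·238 = 0 + 11797 + 31460 + 85442 = 128699
Σ Rᵢ = 0 + 12 + 37 + 96 = 145
N̂ = 128699 / 145 ≈ 887.6 → 888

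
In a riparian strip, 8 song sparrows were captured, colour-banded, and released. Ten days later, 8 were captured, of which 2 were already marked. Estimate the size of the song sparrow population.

N = 32

The marked fraction in the recapture sample should equal the marked fraction in the population: 2/8 = 8/N.
N = (8 × 8) / 2 = 64 / 2 = 32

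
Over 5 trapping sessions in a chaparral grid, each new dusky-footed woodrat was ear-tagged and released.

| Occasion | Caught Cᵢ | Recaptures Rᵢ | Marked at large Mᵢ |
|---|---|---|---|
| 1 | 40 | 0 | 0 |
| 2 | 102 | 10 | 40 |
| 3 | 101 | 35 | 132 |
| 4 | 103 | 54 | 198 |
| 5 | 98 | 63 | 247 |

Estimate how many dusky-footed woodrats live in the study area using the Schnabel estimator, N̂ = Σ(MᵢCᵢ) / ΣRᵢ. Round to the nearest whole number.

N ≈ 383

Σ MᵢCᵢ = 0·40 + 40·102 + 132·101 + 198·103 + 247·98 = 0 + 4080 + 13332 + 20394 + 24206 = 62012
Σ Rᵢ = 0 + 10 + 35 + 54 + 63 = 162
N̂ = 62012 / 162 ≈ 382.8 → 383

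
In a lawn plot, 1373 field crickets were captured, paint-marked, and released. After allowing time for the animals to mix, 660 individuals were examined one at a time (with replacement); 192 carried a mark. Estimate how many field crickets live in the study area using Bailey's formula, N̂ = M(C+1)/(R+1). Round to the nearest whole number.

N ≈ 4702

N̂ = 1373·(660+1)/(192+1) = 1373·661/193 = 907553/193 ≈ 4702.3 → 4702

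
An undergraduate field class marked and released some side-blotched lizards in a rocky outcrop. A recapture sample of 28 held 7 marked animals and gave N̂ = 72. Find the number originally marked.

From N = M·C/R: M = N·R / C = 72·7 / 28 = 504 / 28 = 18.

M = 18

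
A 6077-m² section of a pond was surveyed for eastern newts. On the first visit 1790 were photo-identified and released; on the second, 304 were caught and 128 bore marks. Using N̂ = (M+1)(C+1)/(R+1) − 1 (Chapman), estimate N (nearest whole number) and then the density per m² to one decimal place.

N̂ = 1791·305/129 − 1 = 546255/129 − 1 ≈ 4233.5 → 4234
Density = N̂ / area = 4234 / 6077 ≈ 0.70 → 0.7 per m²

density ≈ 0.7 eastern newts per m²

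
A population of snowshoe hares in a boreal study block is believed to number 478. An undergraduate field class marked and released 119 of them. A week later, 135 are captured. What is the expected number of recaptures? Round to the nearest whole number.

The marked fraction of the population is 119/478, so in a sample of 135 expect C·(M/N) marked.
E[R] = 119 × 135 / 478 = 16065 / 478 ≈ 33.6 → 34

expected recaptures ≈ 34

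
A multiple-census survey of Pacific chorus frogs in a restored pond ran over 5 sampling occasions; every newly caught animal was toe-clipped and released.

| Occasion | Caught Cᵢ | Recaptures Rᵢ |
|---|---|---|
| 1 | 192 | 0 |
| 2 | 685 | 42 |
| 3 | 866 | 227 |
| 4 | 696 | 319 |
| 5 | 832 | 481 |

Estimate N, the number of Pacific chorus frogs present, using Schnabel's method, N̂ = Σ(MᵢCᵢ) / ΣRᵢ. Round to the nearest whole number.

N ≈ 3200

Marked at large before each occasion: Mᵢ = Σⱼ<ᵢ (Cⱼ − Rⱼ) → M1=0, M2=192, M3=835, M4=1474, M5=1851
Σ MᵢCᵢ = 0·192 + 192·685 + 835·866 + 1474·696 + 1851·832 = 0 + 131520 + 723110 + 1025904 + 1540032 = 3420566
Σ Rᵢ = 0 + 42 + 227 + 319 + 481 = 1069
N̂ = 3420566 / 1069 ≈ 3199.8 → 3200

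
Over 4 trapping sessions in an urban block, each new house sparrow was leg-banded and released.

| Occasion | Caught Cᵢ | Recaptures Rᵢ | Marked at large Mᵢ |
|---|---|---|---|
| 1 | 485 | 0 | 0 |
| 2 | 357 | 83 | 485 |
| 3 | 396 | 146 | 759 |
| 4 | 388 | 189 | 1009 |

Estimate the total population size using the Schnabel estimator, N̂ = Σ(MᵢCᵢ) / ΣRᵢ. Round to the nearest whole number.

N ≈ 2070

Σ MᵢCᵢ = 0·485 + 485·357 + 759·396 + 1009·388 = 0 + 173145 + 300564 + 391492 = 865201
Σ Rᵢ = 0 + 83 + 146 + 189 = 418
N̂ = 865201 / 418 ≈ 2069.9 → 2070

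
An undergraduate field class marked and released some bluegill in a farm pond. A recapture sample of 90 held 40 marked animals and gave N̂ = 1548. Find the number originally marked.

M = 688

From N = M·C/R: M = N·R / C = 1548·40 / 90 = 61920 / 90 = 688.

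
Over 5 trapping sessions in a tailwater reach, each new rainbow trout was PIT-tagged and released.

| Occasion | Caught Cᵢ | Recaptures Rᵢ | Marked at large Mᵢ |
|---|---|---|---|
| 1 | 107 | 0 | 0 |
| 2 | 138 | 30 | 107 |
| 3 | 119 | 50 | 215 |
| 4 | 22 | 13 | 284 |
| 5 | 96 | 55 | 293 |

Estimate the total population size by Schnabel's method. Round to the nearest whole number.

Σ MᵢCᵢ = 0·107 + 107·138 + 215·119 + 284·22 + 293·96 = 0 + 14766 + 25585 + 6248 + 28128 = 74727
Σ Rᵢ = 0 + 30 + 50 + 13 + 55 = 148
N̂ = 74727 / 148 ≈ 504.9 → 505

N ≈ 505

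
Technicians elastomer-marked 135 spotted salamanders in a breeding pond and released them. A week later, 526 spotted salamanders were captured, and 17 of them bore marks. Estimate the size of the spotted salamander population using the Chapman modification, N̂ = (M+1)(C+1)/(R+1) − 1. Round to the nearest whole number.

N ≈ 3981

N̂ = (135+1)(526+1)/(17+1) − 1 = 136·527/18 − 1
= 71672/18 − 1 ≈ 3981.8 − 1 ≈ 3980.8 → 3981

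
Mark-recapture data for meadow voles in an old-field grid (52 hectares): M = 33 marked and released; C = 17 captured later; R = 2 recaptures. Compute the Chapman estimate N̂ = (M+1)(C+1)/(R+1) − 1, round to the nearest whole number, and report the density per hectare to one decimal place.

N̂ = 34·18/3 − 1 = 612/3 − 1 = 203
Density = N̂ / area = 203 / 52 ≈ 3.90 → 3.9 per hectare

density ≈ 3.9 meadow voles per hectare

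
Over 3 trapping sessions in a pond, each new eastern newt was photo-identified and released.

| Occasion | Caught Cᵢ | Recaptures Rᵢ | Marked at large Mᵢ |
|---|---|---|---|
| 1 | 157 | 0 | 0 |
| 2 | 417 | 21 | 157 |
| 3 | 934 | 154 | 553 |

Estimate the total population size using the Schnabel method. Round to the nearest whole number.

Σ MᵢCᵢ = 0·157 + 157·417 + 553·934 = 0 + 65469 + 516502 = 581971
Σ Rᵢ = 0 + 21 + 154 = 175
N̂ = 581971 / 175 ≈ 3325.5 → 3326

N ≈ 3326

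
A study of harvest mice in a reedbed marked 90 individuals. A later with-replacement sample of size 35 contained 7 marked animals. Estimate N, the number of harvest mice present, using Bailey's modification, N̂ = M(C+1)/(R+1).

N̂ = 90·(35+1)/(7+1) = 90·36/8 = 3240/8 = 405

N = 405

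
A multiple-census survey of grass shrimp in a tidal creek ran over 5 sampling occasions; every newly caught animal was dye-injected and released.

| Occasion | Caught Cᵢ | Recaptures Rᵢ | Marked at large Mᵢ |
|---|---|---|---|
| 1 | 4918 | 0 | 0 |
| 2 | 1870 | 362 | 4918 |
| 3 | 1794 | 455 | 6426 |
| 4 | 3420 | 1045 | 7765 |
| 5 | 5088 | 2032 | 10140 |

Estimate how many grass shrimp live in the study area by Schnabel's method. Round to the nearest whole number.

Σ MᵢCᵢ = 0·4918 + 4918·1870 + 6426·1794 + 7765·3420 + 10140·5088 = 0 + 9196660 + 11528244 + 26556300 + 51592320 = 98873524
Σ Rᵢ = 0 + 362 + 455 + 1045 + 2032 = 3894
N̂ = 98873524 / 3894 ≈ 25391.2 → 25391

N ≈ 25,391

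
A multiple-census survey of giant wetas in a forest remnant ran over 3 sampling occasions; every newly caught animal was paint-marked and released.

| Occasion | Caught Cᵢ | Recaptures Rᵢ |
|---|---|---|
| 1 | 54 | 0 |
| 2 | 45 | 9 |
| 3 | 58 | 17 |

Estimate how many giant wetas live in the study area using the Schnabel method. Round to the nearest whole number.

Marked at large before each occasion: Mᵢ = Σⱼ<ᵢ (Cⱼ − Rⱼ) → M1=0, M2=54, M3=90
Σ MᵢCᵢ = 0·54 + 54·45 + 90·58 = 0 + 2430 + 5220 = 7650
Σ Rᵢ = 0 + 9 + 17 = 26
N̂ = 7650 / 26 ≈ 294.2 → 294

N ≈ 294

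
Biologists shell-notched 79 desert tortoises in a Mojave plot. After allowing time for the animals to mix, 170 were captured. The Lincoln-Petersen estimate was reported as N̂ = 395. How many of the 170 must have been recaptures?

R = 34

From N = M·C/R: R = M·C / N = 79·170 / 395 = 13430 / 395 = 34.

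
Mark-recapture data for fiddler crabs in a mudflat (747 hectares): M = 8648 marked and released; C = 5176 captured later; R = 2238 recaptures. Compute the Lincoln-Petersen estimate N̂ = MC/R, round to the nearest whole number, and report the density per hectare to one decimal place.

N̂ = 8648·5176/2238 = 44762048/2238 ≈ 20000.9 → 20001
Density = N̂ / area = 20001 / 747 ≈ 26.78 → 26.8 per hectare

density ≈ 26.8 fiddler crabs per hectare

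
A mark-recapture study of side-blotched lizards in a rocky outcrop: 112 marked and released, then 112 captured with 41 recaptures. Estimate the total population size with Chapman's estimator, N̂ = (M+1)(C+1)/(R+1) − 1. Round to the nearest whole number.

N ≈ 303

N̂ = (112+1)(112+1)/(41+1) − 1 = 113·113/42 − 1
= 12769/42 − 1 ≈ 304.0 − 1 ≈ 303.0 → 303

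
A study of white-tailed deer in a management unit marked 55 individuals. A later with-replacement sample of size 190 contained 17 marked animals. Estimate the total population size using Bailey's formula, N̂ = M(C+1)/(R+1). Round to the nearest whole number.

N̂ = 55·(190+1)/(17+1) = 55·191/18 = 10505/18 ≈ 583.6 → 584

N ≈ 584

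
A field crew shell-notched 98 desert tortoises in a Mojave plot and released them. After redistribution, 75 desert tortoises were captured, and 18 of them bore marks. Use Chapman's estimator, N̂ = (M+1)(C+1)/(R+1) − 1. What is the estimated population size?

N̂ = (98+1)(75+1)/(18+1) − 1 = 99·76/19 − 1
= 7524/19 − 1 = 396 − 1 = 395

N = 395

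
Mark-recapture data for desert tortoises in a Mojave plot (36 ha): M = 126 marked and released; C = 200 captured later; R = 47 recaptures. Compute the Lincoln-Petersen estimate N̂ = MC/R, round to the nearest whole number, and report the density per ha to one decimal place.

density ≈ 14.9 desert tortoises per ha

N̂ = 126·200/47 = 25200/47 ≈ 536.2 → 536
Density = N̂ / area = 536 / 36 ≈ 14.89 → 14.9 per ha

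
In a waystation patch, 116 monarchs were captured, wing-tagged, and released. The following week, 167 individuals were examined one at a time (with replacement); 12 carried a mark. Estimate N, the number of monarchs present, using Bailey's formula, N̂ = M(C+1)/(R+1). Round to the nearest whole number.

N̂ = 116·(167+1)/(12+1) = 116·168/13 = 19488/13 ≈ 1499.1 → 1499

N ≈ 1499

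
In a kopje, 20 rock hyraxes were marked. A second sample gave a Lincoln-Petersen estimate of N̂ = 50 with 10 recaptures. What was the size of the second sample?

From N = M·C/R: C = N·R / M = 50·10 / 20 = 500 / 20 = 25.

C = 25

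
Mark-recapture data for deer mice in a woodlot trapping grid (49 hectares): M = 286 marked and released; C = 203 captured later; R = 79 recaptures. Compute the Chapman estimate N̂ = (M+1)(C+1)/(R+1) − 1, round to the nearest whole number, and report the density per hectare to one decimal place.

N̂ = 287·204/80 − 1 = 58548/80 − 1 ≈ 730.9 → 731
Density = N̂ / area = 731 / 49 ≈ 14.92 → 14.9 per hectare

density ≈ 14.9 deer mice per hectare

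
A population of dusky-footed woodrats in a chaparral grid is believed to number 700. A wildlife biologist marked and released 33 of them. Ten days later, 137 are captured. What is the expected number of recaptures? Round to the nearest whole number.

expected recaptures ≈ 6

The marked fraction of the population is 33/700, so in a sample of 137 expect C·(M/N) marked.
E[R] = 33 × 137 / 700 = 4521 / 700 ≈ 6.46 → 6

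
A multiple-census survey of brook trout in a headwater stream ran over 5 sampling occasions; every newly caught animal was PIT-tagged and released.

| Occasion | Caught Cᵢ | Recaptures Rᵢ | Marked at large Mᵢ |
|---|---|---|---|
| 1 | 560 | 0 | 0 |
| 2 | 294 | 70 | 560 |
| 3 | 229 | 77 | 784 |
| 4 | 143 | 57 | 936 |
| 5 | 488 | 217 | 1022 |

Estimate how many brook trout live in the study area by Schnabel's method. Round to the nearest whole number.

Σ MᵢCᵢ = 0·560 + 560·294 + 784·229 + 936·143 + 1022·488 = 0 + 164640 + 179536 + 133848 + 498736 = 976760
Σ Rᵢ = 0 + 70 + 77 + 57 + 217 = 421
N̂ = 976760 / 421 ≈ 2320.1 → 2320

N ≈ 2320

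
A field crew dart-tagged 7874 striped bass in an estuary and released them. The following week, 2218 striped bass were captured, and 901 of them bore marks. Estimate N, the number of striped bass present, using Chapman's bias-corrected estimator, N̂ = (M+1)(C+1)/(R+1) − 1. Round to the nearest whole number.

N ≈ 19,372

N̂ = (7874+1)(2218+1)/(901+1) − 1 = 7875·2219/902 − 1
= 17474625/902 − 1 ≈ 19373.2 − 1 ≈ 19372.2 → 19372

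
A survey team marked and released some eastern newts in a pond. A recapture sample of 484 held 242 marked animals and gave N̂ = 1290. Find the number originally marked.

M = 645

From N = M·C/R: M = N·R / C = 1290·242 / 484 = 312180 / 484 = 645.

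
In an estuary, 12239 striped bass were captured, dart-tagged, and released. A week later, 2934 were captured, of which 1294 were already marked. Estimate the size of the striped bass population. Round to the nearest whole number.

Lincoln-Petersen assumes M/N = R/C, so N = M·C / R.
N = (12239 × 2934) / 1294 = 35909226 / 1294 ≈ 27750.6 → 27751

N ≈ 27,751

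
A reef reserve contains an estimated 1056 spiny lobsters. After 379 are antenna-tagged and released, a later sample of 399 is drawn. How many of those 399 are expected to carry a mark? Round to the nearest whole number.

The marked fraction of the population is 379/1056, so in a sample of 399 expect C·(M/N) marked.
E[R] = 379 × 399 / 1056 = 151221 / 1056 ≈ 143.2 → 143

expected recaptures ≈ 143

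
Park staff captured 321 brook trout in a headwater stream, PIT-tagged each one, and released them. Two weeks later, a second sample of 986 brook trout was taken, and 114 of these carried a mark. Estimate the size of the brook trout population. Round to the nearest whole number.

N = (321 × 986) / 114 = 316506 / 114 ≈ 2776.4 → 2776

N ≈ 2776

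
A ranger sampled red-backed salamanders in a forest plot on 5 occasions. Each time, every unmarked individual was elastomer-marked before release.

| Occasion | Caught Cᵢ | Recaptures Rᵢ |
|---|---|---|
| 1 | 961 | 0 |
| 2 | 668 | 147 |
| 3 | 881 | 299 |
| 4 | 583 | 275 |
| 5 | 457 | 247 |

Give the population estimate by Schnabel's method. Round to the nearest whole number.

Marked at large before each occasion: Mᵢ = Σⱼ<ᵢ (Cⱼ − Rⱼ) → M1=0, M2=961, M3=1482, M4=2064, M5=2372
Σ MᵢCᵢ = 0·961 + 961·668 + 1482·881 + 2064·583 + 2372·457 = 0 + 641948 + 1305642 + 1203312 + 1084004 = 4234906
Σ Rᵢ = 0 + 147 + 299 + 275 + 247 = 968
N̂ = 4234906 / 968 ≈ 4374.9 → 4375

N ≈ 4375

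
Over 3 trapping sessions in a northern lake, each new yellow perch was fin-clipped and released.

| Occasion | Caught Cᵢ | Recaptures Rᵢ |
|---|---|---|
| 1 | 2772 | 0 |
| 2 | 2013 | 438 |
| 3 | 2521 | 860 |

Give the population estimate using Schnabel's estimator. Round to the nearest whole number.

N ≈ 12,742

Marked at large before each occasion: Mᵢ = Σⱼ<ᵢ (Cⱼ − Rⱼ) → M1=0, M2=2772, M3=4347
Σ MᵢCᵢ = 0·2772 + 2772·2013 + 4347·2521 = 0 + 5580036 + 10958787 = 16538823
Σ Rᵢ = 0 + 438 + 860 = 1298
N̂ = 16538823 / 1298 ≈ 12741.8 → 12742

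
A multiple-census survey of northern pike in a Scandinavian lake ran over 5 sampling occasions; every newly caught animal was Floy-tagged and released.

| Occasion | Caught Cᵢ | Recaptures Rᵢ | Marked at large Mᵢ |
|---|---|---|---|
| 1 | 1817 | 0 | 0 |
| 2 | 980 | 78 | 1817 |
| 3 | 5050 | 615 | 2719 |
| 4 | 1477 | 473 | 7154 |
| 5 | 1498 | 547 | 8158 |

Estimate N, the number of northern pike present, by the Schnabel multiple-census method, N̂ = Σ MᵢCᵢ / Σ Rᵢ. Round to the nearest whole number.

N ≈ 22,358

Σ MᵢCᵢ = 0·1817 + 1817·980 + 2719·5050 + 7154·1477 + 8158·1498 = 0 + 1780660 + 13730950 + 10566458 + 12220684 = 38298752
Σ Rᵢ = 0 + 78 + 615 + 473 + 547 = 1713
N̂ = 38298752 / 1713 ≈ 22357.7 → 22358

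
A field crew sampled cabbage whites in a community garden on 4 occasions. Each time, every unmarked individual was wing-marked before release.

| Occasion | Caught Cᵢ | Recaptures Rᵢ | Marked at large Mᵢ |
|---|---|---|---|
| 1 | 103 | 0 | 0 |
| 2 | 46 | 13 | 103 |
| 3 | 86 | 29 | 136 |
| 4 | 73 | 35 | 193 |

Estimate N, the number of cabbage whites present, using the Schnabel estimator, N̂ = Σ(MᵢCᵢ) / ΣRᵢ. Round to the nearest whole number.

Σ MᵢCᵢ = 0·103 + 103·46 + 136·86 + 193·73 = 0 + 4738 + 11696 + 14089 = 30523
Σ Rᵢ = 0 + 13 + 29 + 35 = 77
N̂ = 30523 / 77 ≈ 396.4 → 396

N ≈ 396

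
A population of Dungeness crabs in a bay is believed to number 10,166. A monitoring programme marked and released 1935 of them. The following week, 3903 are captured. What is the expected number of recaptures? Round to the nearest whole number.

Expected recaptures E[R] = M·C / N.
E[R] = 1935 × 3903 / 10166 = 7552305 / 10166 ≈ 742.9 → 743

expected recaptures ≈ 743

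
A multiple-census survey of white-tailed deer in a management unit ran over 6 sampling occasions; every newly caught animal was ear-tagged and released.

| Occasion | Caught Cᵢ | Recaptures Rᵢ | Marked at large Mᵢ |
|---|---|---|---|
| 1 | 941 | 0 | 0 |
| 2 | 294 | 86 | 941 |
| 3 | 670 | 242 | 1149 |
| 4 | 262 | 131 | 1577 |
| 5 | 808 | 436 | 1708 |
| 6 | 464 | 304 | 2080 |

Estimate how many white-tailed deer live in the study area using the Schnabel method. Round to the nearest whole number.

Σ MᵢCᵢ = 0·941 + 941·294 + 1149·670 + 1577·262 + 1708·808 + 2080·464 = 0 + 276654 + 769830 + 413174 + 1380064 + 965120 = 3804842
Σ Rᵢ = 0 + 86 + 242 + 131 + 436 + 304 = 1199
N̂ = 3804842 / 1199 ≈ 3173.3 → 3173

N ≈ 3173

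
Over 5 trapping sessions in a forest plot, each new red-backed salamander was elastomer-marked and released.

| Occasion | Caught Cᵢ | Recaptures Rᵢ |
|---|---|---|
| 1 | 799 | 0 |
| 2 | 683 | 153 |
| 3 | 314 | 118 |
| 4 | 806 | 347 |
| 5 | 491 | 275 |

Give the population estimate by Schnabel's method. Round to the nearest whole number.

Marked at large before each occasion: Mᵢ = Σⱼ<ᵢ (Cⱼ − Rⱼ) → M1=0, M2=799, M3=1329, M4=1525, M5=1984
Σ MᵢCᵢ = 0·799 + 799·683 + 1329·314 + 1525·806 + 1984·491 = 0 + 545717 + 417306 + 1229150 + 974144 = 3166317
Σ Rᵢ = 0 + 153 + 118 + 347 + 275 = 893
N̂ = 3166317 / 893 ≈ 3545.7 → 3546

N ≈ 3546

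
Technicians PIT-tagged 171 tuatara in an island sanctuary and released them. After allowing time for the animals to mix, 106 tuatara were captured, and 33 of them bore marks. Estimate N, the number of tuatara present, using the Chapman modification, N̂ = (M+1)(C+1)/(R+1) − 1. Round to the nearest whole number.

N̂ = (171+1)(106+1)/(33+1) − 1 = 172·107/34 − 1
= 18404/34 − 1 ≈ 541.3 − 1 ≈ 540.3 → 540

N ≈ 540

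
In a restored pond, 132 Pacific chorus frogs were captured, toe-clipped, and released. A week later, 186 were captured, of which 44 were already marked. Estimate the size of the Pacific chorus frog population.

N = 558

N = (132 × 186) / 44 = 24552 / 44 = 558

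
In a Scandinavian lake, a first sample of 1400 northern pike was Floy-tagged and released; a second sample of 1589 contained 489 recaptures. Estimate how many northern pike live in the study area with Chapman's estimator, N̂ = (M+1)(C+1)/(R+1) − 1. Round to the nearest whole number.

N ≈ 4545

N̂ = (1400+1)(1589+1)/(489+1) − 1 = 1401·1590/490 − 1
= 2227590/490 − 1 ≈ 4546.1 − 1 ≈ 4545.1 → 4545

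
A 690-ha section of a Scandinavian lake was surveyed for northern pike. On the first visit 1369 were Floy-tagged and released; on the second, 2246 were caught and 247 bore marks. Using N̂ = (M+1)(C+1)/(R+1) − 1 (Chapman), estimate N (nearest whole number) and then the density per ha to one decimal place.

density ≈ 18.0 northern pike per ha

N̂ = 1370·2247/248 − 1 = 3078390/248 − 1 ≈ 12411.9 → 12412
Density = N̂ / area = 12412 / 690 ≈ 17.99 → 18.0 per ha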